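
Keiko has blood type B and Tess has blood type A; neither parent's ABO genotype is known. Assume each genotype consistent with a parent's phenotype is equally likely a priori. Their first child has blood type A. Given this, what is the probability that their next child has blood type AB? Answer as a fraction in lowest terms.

5/12

Possible genotypes: Keiko ∈ {BB, BO}; Tess ∈ {AA, AO}.
Weight each parental genotype pair by prior × P(type-A child):
  BO × AA: posterior weight 2/3; P(next child type AB) = 1/2.
  BO × AO: posterior weight 1/3; P(next child type AB) = 1/4.
Weighted sum = 5/12.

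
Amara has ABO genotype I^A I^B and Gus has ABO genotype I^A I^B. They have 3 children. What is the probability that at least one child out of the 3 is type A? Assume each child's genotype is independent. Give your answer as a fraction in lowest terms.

37/64

ABO cross I^A I^B × I^A I^B → 1/4 A, 1/4 B, 1/2 AB.
So P(type A) = 1/4 per child.
P(none) = (3/4)^3 = 27/64; P(at least one) = 1 − 27/64 = 37/64.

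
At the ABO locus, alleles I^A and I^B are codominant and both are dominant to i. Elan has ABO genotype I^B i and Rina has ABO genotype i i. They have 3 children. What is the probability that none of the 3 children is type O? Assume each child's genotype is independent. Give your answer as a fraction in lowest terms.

ABO cross I^B i × i i → 1/2 O, 1/2 B.
So P(type O) = 1/2 per child.
P(not type O) = 1/2 for one child; (1/2)^3 = 1/8.

1/8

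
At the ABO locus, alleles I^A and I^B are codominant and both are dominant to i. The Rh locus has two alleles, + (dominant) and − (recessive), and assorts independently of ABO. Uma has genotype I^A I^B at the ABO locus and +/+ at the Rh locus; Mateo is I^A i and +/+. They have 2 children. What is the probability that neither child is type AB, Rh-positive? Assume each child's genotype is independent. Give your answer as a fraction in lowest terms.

9/16

ABO cross I^A I^B × I^A i → 1/2 A, 1/4 B, 1/4 AB.
Rh cross +/+ × +/+ → 1 Rh+; so P(type AB, Rh-positive) = 1/4 × 1 = 1/4 per child.
P(not type AB, Rh-positive) = 3/4 for one child; (3/4)^2 = 9/16.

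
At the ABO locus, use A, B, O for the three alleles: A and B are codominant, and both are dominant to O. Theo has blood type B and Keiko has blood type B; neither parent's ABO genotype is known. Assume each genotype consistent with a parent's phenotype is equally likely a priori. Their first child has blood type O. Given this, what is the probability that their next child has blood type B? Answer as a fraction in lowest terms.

Possible genotypes: Theo ∈ {BB, BO}; Keiko ∈ {BB, BO}.
Weight each parental genotype pair by prior × P(type-O child):
  BO × BO: posterior weight 1; P(next child type B) = 3/4.
Weighted sum = 3/4.

3/4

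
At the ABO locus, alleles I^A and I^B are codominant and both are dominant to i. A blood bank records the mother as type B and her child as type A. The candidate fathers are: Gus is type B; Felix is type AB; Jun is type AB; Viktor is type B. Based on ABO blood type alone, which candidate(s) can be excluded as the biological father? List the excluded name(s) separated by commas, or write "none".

A candidate is excluded only if no genotype consistent with his phenotype could produce a type A child with a type B mother.
Gus (type B): no genotype consistent with that phenotype can produce a type-A child with a type-B mother.
Viktor (type B): no genotype consistent with that phenotype can produce a type-A child with a type-B mother.

Gus, Viktor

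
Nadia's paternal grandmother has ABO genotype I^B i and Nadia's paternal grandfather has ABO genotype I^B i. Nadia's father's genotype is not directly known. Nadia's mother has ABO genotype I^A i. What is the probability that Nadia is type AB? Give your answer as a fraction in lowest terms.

Nadia's father's ABO genotype from I^B i × I^B i: 1/4 I^B I^B, 1/2 I^B i, 1/4 i i.
Crossing each possibility with the mother I^A i and summing P(type AB): 1/4·1/2 + 1/2·1/4 + 1/4·0 = 1/4.

1/4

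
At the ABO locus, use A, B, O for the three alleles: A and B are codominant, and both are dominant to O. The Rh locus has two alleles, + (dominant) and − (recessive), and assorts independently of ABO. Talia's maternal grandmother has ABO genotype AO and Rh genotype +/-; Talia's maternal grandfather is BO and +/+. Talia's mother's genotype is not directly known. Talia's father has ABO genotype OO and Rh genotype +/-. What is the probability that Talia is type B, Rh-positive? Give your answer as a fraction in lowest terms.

Talia's mother's ABO genotype from AO × BO: 1/4 AB, 1/4 AO, 1/4 BO, 1/4 OO.
Crossing each possibility with the father OO and summing P(type B): 1/4·1/2 + 1/4·0 + 1/4·1/2 + 1/4·0 = 1/4.
Similarly for Rh via the mother's Rh distribution: P(Rh+) = 7/8.
Independent loci: 1/4 × 7/8 = 7/32.

7/32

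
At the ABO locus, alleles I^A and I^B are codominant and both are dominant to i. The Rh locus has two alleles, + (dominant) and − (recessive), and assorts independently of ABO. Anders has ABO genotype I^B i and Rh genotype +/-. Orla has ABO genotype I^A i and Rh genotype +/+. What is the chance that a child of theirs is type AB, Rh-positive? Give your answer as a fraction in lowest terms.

1/4

ABO cross I^B i × I^A i → offspring phenotypes: 1/4 O, 1/4 A, 1/4 B, 1/4 AB.
Rh cross +/- × +/+ → 1 Rh+.
Independent loci: P(type AB, Rh-positive) = 1/4 × 1 = 1/4.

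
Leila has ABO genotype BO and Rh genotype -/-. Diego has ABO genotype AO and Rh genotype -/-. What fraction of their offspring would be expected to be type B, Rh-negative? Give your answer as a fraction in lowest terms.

ABO cross BO × AO → offspring phenotypes: 1/4 O, 1/4 A, 1/4 B, 1/4 AB.
Rh cross -/- × -/- → 1 Rh-.
Independent loci: P(type B, Rh-negative) = 1/4 × 1 = 1/4.

1/4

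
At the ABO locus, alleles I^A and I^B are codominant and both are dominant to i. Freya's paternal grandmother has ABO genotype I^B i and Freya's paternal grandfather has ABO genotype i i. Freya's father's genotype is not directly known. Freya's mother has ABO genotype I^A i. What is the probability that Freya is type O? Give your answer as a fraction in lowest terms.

3/8

Freya's father's ABO genotype from I^B i × i i: 1/2 I^B i, 1/2 i i.
Crossing each possibility with the mother I^A i and summing P(type O): 1/2·1/4 + 1/2·1/2 = 3/8.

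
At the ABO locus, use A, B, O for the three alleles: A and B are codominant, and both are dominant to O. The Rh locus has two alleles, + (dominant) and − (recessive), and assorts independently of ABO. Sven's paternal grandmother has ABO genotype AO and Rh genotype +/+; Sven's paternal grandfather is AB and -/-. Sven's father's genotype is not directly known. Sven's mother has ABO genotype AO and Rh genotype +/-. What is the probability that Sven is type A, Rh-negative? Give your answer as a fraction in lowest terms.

5/32

Sven's father's ABO genotype from AO × AB: 1/4 AA, 1/4 AB, 1/4 AO, 1/4 BO.
Crossing each possibility with the mother AO and summing P(type A): 1/4·1 + 1/4·1/2 + 1/4·3/4 + 1/4·1/4 = 5/8.
Similarly for Rh via the father's Rh distribution: P(Rh-) = 1/4.
Independent loci: 5/8 × 1/4 = 5/32.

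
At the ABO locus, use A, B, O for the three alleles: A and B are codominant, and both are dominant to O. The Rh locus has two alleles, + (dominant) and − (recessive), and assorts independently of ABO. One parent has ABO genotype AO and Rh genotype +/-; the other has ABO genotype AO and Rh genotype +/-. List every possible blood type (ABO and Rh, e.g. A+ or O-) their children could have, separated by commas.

O+, O-, A+, A-

Gametes from AO × AO give offspring ABO genotypes AA, AO, OO, i.e. phenotypes O, A.
Rh cross +/- × +/- → phenotypes Rh+, Rh-.
Combining independently: O+, O-, A+, A-.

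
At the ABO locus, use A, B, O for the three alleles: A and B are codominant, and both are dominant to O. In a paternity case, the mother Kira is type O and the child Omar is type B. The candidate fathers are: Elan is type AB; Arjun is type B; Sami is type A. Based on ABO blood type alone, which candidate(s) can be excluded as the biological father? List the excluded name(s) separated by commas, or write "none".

A candidate is excluded only if no genotype consistent with his phenotype could produce a type B child with a type O mother.
Sami (type A): no genotype consistent with that phenotype can produce a type-B child with a type-O mother.

Sami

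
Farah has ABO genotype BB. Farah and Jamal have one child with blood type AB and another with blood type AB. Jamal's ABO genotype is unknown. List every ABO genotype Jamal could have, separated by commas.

AA, AB, AO

For each candidate genotype of Jamal, check whether crossing it with BB can produce every observed child phenotype.
  AA → possible child types {AB} ✓
  AB → possible child types {B, AB} ✓
  AO → possible child types {B, AB} ✓
  BB → possible child types {B} ✗
  BO → possible child types {B} ✗
  OO → possible child types {B} ✗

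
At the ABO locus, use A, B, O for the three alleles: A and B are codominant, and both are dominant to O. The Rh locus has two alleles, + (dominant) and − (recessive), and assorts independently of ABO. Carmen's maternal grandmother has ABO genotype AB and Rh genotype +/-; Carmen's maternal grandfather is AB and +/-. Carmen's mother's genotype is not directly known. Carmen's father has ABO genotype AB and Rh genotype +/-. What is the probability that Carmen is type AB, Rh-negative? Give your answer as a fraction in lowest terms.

Carmen's mother's ABO genotype from AB × AB: 1/4 AA, 1/2 AB, 1/4 BB.
Crossing each possibility with the father AB and summing P(type AB): 1/4·1/2 + 1/2·1/2 + 1/4·1/2 = 1/2.
Similarly for Rh via the mother's Rh distribution: P(Rh-) = 1/4.
Independent loci: 1/2 × 1/4 = 1/8.

1/8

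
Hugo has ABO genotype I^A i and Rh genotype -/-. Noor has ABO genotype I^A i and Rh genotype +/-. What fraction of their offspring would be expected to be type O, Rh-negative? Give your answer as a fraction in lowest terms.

1/8

ABO cross I^A i × I^A i → offspring phenotypes: 1/4 O, 3/4 A.
Rh cross -/- × +/- → 1/2 Rh+, 1/2 Rh-.
Independent loci: P(type O, Rh-negative) = 1/4 × 1/2 = 1/8.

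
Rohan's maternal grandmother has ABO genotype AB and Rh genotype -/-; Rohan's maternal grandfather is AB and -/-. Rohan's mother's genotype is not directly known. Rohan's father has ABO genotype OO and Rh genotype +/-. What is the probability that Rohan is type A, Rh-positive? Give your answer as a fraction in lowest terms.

Rohan's mother's ABO genotype from AB × AB: 1/4 AA, 1/2 AB, 1/4 BB.
Crossing each possibility with the father OO and summing P(type A): 1/4·1 + 1/2·1/2 + 1/4·0 = 1/2.
Similarly for Rh via the mother's Rh distribution: P(Rh+) = 1/2.
Independent loci: 1/2 × 1/2 = 1/4.

1/4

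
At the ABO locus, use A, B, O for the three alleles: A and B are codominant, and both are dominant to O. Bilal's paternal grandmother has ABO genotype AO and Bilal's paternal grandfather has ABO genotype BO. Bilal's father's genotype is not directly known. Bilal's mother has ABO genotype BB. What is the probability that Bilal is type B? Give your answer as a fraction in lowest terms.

Bilal's father's ABO genotype from AO × BO: 1/4 AB, 1/4 AO, 1/4 BO, 1/4 OO.
Crossing each possibility with the mother BB and summing P(type B): 1/4·1/2 + 1/4·1/2 + 1/4·1 + 1/4·1 = 3/4.

3/4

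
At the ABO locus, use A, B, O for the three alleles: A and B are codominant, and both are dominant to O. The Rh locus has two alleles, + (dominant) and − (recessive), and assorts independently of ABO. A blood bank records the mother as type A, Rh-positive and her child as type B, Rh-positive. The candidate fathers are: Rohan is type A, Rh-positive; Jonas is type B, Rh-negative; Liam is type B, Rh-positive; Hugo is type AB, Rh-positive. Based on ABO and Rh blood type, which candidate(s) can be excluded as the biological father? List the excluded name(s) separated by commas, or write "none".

A candidate is excluded only if no genotype consistent with his phenotype could produce a type B, Rh-positive child with a type A, Rh-positive mother.
Rohan (type A, Rh+): no genotype consistent with that phenotype can produce a type-B Rh+ child with a type-A mother.

Rohan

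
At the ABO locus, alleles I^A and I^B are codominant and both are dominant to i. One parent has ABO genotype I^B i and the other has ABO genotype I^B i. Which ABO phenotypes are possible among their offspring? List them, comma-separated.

O, B

Gametes from I^B i × I^B i give offspring ABO genotypes I^B I^B, I^B i, i i, i.e. phenotypes O, B.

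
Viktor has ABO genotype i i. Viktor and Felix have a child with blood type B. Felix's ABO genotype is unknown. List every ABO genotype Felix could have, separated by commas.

I^A I^B, I^B I^B, I^B i

For each candidate genotype of Felix, check whether crossing it with i i can produce every observed child phenotype.
  I^A I^A → possible child types {A} ✗
  I^A I^B → possible child types {A, B} ✓
  I^A i → possible child types {O, A} ✗
  I^B I^B → possible child types {B} ✓
  I^B i → possible child types {O, B} ✓
  i i → possible child types {O} ✗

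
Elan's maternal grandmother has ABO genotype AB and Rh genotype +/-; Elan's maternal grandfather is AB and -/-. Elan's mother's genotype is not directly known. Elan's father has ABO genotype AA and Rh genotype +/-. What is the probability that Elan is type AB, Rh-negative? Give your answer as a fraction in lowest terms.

3/16

Elan's mother's ABO genotype from AB × AB: 1/4 AA, 1/2 AB, 1/4 BB.
Crossing each possibility with the father AA and summing P(type AB): 1/4·0 + 1/2·1/2 + 1/4·1 = 1/2.
Similarly for Rh via the mother's Rh distribution: P(Rh-) = 3/8.
Independent loci: 1/2 × 3/8 = 3/16.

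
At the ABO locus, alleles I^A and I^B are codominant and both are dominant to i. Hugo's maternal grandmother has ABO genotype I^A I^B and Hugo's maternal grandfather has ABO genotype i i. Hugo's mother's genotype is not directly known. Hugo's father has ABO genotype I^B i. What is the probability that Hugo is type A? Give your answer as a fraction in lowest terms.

Hugo's mother's ABO genotype from I^A I^B × i i: 1/2 I^A i, 1/2 I^B i.
Crossing each possibility with the father I^B i and summing P(type A): 1/2·1/4 + 1/2·0 = 1/8.

1/8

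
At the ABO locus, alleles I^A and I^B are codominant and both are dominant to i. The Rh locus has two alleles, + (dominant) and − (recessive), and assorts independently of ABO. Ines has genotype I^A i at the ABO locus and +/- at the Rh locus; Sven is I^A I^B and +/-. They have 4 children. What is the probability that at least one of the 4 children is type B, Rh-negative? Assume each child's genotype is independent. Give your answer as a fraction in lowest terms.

14911/65536

ABO cross I^A i × I^A I^B → 1/2 A, 1/4 B, 1/4 AB.
Rh cross +/- × +/- → 3/4 Rh+, 1/4 Rh-; so P(type B, Rh-negative) = 1/4 × 1/4 = 1/16 per child.
P(none) = (15/16)^4 = 50625/65536; P(at least one) = 1 − 50625/65536 = 14911/65536.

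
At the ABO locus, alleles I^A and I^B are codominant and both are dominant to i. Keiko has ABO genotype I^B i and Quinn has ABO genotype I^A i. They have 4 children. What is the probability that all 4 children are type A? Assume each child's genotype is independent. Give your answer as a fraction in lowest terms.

1/256

ABO cross I^B i × I^A i → 1/4 O, 1/4 A, 1/4 B, 1/4 AB.
So P(type A) = 1/4 per child.
All 4 independent: (1/4)^4 = 1/256.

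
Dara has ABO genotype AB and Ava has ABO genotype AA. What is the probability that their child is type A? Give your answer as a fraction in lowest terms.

ABO cross AB × AA → offspring phenotypes: 1/2 A, 1/2 AB.
So P(type A) = 1/2.

1/2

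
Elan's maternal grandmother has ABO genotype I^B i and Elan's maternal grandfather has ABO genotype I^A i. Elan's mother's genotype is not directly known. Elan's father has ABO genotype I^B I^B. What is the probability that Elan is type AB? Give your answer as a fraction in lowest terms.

1/4

Elan's mother's ABO genotype from I^B i × I^A i: 1/4 I^A I^B, 1/4 I^A i, 1/4 I^B i, 1/4 i i.
Crossing each possibility with the father I^B I^B and summing P(type AB): 1/4·1/2 + 1/4·1/2 + 1/4·0 + 1/4·0 = 1/4.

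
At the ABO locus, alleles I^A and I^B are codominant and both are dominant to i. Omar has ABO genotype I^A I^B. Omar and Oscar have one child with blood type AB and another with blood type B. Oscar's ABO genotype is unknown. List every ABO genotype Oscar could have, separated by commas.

For each candidate genotype of Oscar, check whether crossing it with I^A I^B can produce every observed child phenotype.
  I^A I^A → possible child types {A, AB} ✗
  I^A I^B → possible child types {A, B, AB} ✓
  I^A i → possible child types {A, B, AB} ✓
  I^B I^B → possible child types {B, AB} ✓
  I^B i → possible child types {A, B, AB} ✓
  i i → possible child types {A, B} ✗

I^A I^B, I^A i, I^B I^B, I^B i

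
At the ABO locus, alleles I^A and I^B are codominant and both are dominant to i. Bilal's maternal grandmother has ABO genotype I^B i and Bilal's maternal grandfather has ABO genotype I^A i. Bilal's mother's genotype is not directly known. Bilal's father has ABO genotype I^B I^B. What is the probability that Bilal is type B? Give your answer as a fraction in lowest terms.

3/4

Bilal's mother's ABO genotype from I^B i × I^A i: 1/4 I^A I^B, 1/4 I^A i, 1/4 I^B i, 1/4 i i.
Crossing each possibility with the father I^B I^B and summing P(type B): 1/4·1/2 + 1/4·1/2 + 1/4·1 + 1/4·1 = 3/4.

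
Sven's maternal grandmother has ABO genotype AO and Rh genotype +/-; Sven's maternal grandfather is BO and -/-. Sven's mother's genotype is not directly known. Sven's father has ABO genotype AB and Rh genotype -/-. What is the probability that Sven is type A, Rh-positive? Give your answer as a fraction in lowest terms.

3/32

Sven's mother's ABO genotype from AO × BO: 1/4 AB, 1/4 AO, 1/4 BO, 1/4 OO.
Crossing each possibility with the father AB and summing P(type A): 1/4·1/4 + 1/4·1/2 + 1/4·1/4 + 1/4·1/2 = 3/8.
Similarly for Rh via the mother's Rh distribution: P(Rh+) = 1/4.
Independent loci: 3/8 × 1/4 = 3/32.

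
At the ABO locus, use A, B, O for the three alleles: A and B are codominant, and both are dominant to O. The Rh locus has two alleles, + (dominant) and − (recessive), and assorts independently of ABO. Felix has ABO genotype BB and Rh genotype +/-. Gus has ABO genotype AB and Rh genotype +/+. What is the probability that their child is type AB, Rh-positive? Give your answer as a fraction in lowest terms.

ABO cross BB × AB → offspring phenotypes: 1/2 B, 1/2 AB.
Rh cross +/- × +/+ → 1 Rh+.
Independent loci: P(type AB, Rh-positive) = 1/2 × 1 = 1/2.

1/2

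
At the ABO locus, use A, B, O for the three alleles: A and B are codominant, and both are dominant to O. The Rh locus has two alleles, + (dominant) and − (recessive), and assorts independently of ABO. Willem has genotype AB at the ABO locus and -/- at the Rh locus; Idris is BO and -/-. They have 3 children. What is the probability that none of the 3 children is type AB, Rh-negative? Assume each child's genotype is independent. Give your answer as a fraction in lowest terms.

27/64

ABO cross AB × BO → 1/4 A, 1/2 B, 1/4 AB.
Rh cross -/- × -/- → 1 Rh-; so P(type AB, Rh-negative) = 1/4 × 1 = 1/4 per child.
P(not type AB, Rh-negative) = 3/4 for one child; (3/4)^3 = 27/64.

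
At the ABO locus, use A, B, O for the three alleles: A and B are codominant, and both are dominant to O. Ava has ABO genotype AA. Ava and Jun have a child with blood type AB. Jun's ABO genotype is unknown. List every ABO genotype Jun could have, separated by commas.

For each candidate genotype of Jun, check whether crossing it with AA can produce every observed child phenotype.
  AA → possible child types {A} ✗
  AB → possible child types {A, AB} ✓
  AO → possible child types {A} ✗
  BB → possible child types {AB} ✓
  BO → possible child types {A, AB} ✓
  OO → possible child types {A} ✗

AB, BB, BO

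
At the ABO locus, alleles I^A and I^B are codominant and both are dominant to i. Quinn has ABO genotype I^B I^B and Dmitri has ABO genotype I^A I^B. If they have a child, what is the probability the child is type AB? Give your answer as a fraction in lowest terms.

1/2

ABO cross I^B I^B × I^A I^B → offspring phenotypes: 1/2 B, 1/2 AB.
So P(type AB) = 1/2.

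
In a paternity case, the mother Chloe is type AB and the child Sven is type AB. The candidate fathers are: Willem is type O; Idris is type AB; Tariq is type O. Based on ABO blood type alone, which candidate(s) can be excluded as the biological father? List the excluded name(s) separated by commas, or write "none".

A candidate is excluded only if no genotype consistent with his phenotype could produce a type AB child with a type AB mother.
Willem (type O): no genotype consistent with that phenotype can produce a type-AB child with a type-AB mother.
Tariq (type O): no genotype consistent with that phenotype can produce a type-AB child with a type-AB mother.

Willem, Tariq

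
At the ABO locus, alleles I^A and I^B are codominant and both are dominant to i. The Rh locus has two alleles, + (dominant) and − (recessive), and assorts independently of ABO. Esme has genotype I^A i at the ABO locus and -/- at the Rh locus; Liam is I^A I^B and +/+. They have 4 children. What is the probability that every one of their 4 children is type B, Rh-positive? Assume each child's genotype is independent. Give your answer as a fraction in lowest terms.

1/256

ABO cross I^A i × I^A I^B → 1/2 A, 1/4 B, 1/4 AB.
Rh cross -/- × +/+ → 1 Rh+; so P(type B, Rh-positive) = 1/4 × 1 = 1/4 per child.
All 4 independent: (1/4)^4 = 1/256.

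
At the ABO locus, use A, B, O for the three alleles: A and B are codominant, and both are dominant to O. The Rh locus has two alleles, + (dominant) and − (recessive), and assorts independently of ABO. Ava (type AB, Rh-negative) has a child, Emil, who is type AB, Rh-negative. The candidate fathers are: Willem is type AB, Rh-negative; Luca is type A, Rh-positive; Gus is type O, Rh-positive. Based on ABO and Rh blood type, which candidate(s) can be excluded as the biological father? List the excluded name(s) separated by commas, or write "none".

Gus

A candidate is excluded only if no genotype consistent with his phenotype could produce a type AB, Rh-negative child with a type AB, Rh-negative mother.
Gus (type O, Rh+): no genotype consistent with that phenotype can produce a type-AB Rh- child with a type-AB mother.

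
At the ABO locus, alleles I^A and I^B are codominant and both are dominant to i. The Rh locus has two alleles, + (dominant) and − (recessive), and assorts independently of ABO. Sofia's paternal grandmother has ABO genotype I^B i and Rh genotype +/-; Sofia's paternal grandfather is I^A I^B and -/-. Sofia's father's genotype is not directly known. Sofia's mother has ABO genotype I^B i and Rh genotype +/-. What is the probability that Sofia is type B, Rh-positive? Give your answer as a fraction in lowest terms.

Sofia's father's ABO genotype from I^B i × I^A I^B: 1/4 I^A I^B, 1/4 I^A i, 1/4 I^B I^B, 1/4 I^B i.
Crossing each possibility with the mother I^B i and summing P(type B): 1/4·1/2 + 1/4·1/4 + 1/4·1 + 1/4·3/4 = 5/8.
Similarly for Rh via the father's Rh distribution: P(Rh+) = 5/8.
Independent loci: 5/8 × 5/8 = 25/64.

25/64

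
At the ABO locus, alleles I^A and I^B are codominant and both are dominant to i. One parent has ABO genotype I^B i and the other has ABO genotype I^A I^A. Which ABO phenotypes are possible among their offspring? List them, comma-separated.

A, AB

Gametes from I^B i × I^A I^A give offspring ABO genotypes I^A I^B, I^A i, i.e. phenotypes A, AB.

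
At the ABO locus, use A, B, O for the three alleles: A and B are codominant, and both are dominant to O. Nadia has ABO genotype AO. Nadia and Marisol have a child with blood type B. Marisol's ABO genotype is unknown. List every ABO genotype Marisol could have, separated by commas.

AB, BB, BO

For each candidate genotype of Marisol, check whether crossing it with AO can produce every observed child phenotype.
  AA → possible child types {A} ✗
  AB → possible child types {A, B, AB} ✓
  AO → possible child types {O, A} ✗
  BB → possible child types {B, AB} ✓
  BO → possible child types {O, A, B, AB} ✓
  OO → possible child types {O, A} ✗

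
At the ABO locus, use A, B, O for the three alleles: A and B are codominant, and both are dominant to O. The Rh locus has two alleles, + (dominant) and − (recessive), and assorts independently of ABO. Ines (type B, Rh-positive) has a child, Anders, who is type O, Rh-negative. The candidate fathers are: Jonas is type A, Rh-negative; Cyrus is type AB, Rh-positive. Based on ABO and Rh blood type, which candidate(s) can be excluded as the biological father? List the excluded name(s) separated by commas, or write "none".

A candidate is excluded only if no genotype consistent with his phenotype could produce a type O, Rh-negative child with a type B, Rh-positive mother.
Cyrus (type AB, Rh+): no genotype consistent with that phenotype can produce a type-O Rh- child with a type-B mother.

Cyrus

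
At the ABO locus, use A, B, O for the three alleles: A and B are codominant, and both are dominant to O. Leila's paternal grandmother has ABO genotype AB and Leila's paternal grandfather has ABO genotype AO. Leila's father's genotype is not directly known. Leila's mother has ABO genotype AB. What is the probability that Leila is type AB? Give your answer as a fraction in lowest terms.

3/8

Leila's father's ABO genotype from AB × AO: 1/4 AA, 1/4 AB, 1/4 AO, 1/4 BO.
Crossing each possibility with the mother AB and summing P(type AB): 1/4·1/2 + 1/4·1/2 + 1/4·1/4 + 1/4·1/4 = 3/8.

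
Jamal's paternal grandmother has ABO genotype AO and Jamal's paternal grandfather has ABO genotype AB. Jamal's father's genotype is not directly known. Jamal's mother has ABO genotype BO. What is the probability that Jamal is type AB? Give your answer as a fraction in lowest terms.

1/4

Jamal's father's ABO genotype from AO × AB: 1/4 AA, 1/4 AB, 1/4 AO, 1/4 BO.
Crossing each possibility with the mother BO and summing P(type AB): 1/4·1/2 + 1/4·1/4 + 1/4·1/4 + 1/4·0 = 1/4.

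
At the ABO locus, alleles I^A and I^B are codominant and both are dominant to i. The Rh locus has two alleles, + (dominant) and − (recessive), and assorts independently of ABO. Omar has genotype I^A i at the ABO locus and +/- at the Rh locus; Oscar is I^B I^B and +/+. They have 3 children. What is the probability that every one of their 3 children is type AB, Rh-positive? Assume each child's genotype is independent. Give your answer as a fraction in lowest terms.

ABO cross I^A i × I^B I^B → 1/2 B, 1/2 AB.
Rh cross +/- × +/+ → 1 Rh+; so P(type AB, Rh-positive) = 1/2 × 1 = 1/2 per child.
All 3 independent: (1/2)^3 = 1/8.

1/8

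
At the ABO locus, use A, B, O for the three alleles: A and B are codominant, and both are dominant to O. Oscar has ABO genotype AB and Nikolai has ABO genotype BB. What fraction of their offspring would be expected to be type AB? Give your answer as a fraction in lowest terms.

ABO cross AB × BB → offspring phenotypes: 1/2 B, 1/2 AB.
So P(type AB) = 1/2.

1/2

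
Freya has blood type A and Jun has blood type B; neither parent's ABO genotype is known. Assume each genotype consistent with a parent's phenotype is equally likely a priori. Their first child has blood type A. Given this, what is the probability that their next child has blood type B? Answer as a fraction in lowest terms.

1/12

Possible genotypes: Freya ∈ {I^A I^A, I^A i}; Jun ∈ {I^B I^B, I^B i}.
Weight each parental genotype pair by prior × P(type-A child):
  I^A I^A × I^B i: posterior weight 2/3; P(next child type B) = 0.
  I^A i × I^B i: posterior weight 1/3; P(next child type B) = 1/4.
Weighted sum = 1/12.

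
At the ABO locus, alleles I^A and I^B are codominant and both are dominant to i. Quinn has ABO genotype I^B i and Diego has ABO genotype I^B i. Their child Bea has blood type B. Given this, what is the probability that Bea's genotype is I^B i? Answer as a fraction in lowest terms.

Cross I^B i × I^B i → 1/4 I^B I^B, 1/2 I^B i, 1/4 i i.
Type-B genotypes among offspring: I^B I^B (1/4), I^B i (1/2); total 3/4.
P(I^B i | type B) = (1/2) / (3/4) = 2/3.

2/3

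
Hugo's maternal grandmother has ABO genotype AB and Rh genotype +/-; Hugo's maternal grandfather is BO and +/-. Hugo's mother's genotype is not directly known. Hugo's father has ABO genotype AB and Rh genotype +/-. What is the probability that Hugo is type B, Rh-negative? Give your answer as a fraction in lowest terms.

Hugo's mother's ABO genotype from AB × BO: 1/4 AB, 1/4 AO, 1/4 BB, 1/4 BO.
Crossing each possibility with the father AB and summing P(type B): 1/4·1/4 + 1/4·1/4 + 1/4·1/2 + 1/4·1/2 = 3/8.
Similarly for Rh via the mother's Rh distribution: P(Rh-) = 1/4.
Independent loci: 3/8 × 1/4 = 3/32.

3/32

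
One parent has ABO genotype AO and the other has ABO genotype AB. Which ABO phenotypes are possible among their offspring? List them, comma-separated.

Gametes from AO × AB give offspring ABO genotypes AA, AB, AO, BO, i.e. phenotypes A, B, AB.

A, B, AB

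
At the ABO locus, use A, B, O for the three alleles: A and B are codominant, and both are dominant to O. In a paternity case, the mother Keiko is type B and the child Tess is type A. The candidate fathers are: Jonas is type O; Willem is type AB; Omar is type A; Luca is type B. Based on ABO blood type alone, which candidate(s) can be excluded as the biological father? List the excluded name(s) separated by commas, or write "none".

A candidate is excluded only if no genotype consistent with his phenotype could produce a type A child with a type B mother.
Jonas (type O): no genotype consistent with that phenotype can produce a type-A child with a type-B mother.
Luca (type B): no genotype consistent with that phenotype can produce a type-A child with a type-B mother.

Jonas, Luca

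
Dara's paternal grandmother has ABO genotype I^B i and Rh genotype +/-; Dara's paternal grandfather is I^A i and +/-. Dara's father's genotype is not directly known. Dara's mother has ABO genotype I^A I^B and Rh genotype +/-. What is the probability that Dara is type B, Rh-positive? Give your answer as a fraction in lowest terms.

9/32

Dara's father's ABO genotype from I^B i × I^A i: 1/4 I^A I^B, 1/4 I^A i, 1/4 I^B i, 1/4 i i.
Crossing each possibility with the mother I^A I^B and summing P(type B): 1/4·1/4 + 1/4·1/4 + 1/4·1/2 + 1/4·1/2 = 3/8.
Similarly for Rh via the father's Rh distribution: P(Rh+) = 3/4.
Independent loci: 3/8 × 3/4 = 9/32.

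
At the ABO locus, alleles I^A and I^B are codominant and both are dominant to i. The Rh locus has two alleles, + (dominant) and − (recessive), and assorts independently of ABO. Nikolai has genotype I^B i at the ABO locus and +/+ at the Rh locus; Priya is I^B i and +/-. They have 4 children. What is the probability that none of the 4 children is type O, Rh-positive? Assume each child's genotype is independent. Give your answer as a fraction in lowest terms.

81/256

ABO cross I^B i × I^B i → 1/4 O, 3/4 B.
Rh cross +/+ × +/- → 1 Rh+; so P(type O, Rh-positive) = 1/4 × 1 = 1/4 per child.
P(not type O, Rh-positive) = 3/4 for one child; (3/4)^4 = 81/256.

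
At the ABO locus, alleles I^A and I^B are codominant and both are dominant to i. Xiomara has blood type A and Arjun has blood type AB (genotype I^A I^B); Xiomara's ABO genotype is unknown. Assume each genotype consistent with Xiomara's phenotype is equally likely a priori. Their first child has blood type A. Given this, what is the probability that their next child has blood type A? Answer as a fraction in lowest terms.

Possible genotypes: Xiomara ∈ {I^A I^A, I^A i}; Arjun ∈ {I^A I^B}.
Weight each parental genotype pair by prior × P(type-A child):
  I^A I^A × I^A I^B: posterior weight 1/2; P(next child type A) = 1/2.
  I^A i × I^A I^B: posterior weight 1/2; P(next child type A) = 1/2.
Weighted sum = 1/2.

1/2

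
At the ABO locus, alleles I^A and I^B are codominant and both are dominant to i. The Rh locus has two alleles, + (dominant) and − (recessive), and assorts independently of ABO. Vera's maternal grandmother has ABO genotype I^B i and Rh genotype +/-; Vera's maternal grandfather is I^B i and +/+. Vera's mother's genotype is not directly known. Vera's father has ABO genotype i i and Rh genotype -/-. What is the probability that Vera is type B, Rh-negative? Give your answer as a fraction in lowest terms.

1/8

Vera's mother's ABO genotype from I^B i × I^B i: 1/4 I^B I^B, 1/2 I^B i, 1/4 i i.
Crossing each possibility with the father i i and summing P(type B): 1/4·1 + 1/2·1/2 + 1/4·0 = 1/2.
Similarly for Rh via the mother's Rh distribution: P(Rh-) = 1/4.
Independent loci: 1/2 × 1/4 = 1/8.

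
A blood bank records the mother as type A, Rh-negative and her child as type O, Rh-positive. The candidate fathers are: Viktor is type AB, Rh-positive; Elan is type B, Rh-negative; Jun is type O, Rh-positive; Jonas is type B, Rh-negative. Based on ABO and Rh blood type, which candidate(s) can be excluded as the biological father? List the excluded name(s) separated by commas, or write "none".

A candidate is excluded only if no genotype consistent with his phenotype could produce a type O, Rh-positive child with a type A, Rh-negative mother.
Viktor (type AB, Rh+): no genotype consistent with that phenotype can produce a type-O Rh+ child with a type-A mother.
Elan (type B, Rh-): no genotype consistent with that phenotype can produce a type-O Rh+ child with a type-A mother.
Jonas (type B, Rh-): no genotype consistent with that phenotype can produce a type-O Rh+ child with a type-A mother.

Viktor, Elan, Jonas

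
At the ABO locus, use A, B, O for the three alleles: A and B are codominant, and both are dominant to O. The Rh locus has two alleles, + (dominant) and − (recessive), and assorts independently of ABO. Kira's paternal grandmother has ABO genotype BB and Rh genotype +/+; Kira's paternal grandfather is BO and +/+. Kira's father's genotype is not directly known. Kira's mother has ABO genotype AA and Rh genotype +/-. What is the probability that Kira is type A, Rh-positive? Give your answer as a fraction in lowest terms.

Kira's father's ABO genotype from BB × BO: 1/2 BB, 1/2 BO.
Crossing each possibility with the mother AA and summing P(type A): 1/2·0 + 1/2·1/2 = 1/4.
Similarly for Rh via the father's Rh distribution: P(Rh+) = 1.
Independent loci: 1/4 × 1 = 1/4.

1/4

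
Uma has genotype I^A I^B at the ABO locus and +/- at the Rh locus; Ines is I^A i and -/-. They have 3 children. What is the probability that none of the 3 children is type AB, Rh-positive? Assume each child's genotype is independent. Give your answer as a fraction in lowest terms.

ABO cross I^A I^B × I^A i → 1/2 A, 1/4 B, 1/4 AB.
Rh cross +/- × -/- → 1/2 Rh+, 1/2 Rh-; so P(type AB, Rh-positive) = 1/4 × 1/2 = 1/8 per child.
P(not type AB, Rh-positive) = 7/8 for one child; (7/8)^3 = 343/512.

343/512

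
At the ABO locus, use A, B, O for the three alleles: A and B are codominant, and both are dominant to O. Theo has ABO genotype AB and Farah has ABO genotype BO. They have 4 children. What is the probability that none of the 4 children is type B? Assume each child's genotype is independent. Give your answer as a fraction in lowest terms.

ABO cross AB × BO → 1/4 A, 1/2 B, 1/4 AB.
So P(type B) = 1/2 per child.
P(not type B) = 1/2 for one child; (1/2)^4 = 1/16.

1/16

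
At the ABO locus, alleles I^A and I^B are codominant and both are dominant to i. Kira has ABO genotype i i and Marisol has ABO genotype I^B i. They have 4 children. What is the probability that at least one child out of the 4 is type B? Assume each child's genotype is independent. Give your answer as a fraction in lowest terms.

ABO cross i i × I^B i → 1/2 O, 1/2 B.
So P(type B) = 1/2 per child.
P(none) = (1/2)^4 = 1/16; P(at least one) = 1 − 1/16 = 15/16.

15/16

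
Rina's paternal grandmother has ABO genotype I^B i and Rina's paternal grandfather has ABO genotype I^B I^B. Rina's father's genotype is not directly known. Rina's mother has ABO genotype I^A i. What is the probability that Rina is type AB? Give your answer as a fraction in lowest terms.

3/8

Rina's father's ABO genotype from I^B i × I^B I^B: 1/2 I^B I^B, 1/2 I^B i.
Crossing each possibility with the mother I^A i and summing P(type AB): 1/2·1/2 + 1/2·1/4 = 3/8.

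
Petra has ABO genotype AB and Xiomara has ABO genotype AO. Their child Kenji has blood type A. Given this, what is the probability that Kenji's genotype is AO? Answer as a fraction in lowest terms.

Cross AB × AO → 1/4 AA, 1/4 AB, 1/4 AO, 1/4 BO.
Type-A genotypes among offspring: AA (1/4), AO (1/4); total 1/2.
P(AO | type A) = (1/4) / (1/2) = 1/2.

1/2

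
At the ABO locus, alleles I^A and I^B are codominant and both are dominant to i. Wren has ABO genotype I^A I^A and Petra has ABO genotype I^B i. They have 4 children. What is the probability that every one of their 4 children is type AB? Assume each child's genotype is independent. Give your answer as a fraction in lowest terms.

1/16

ABO cross I^A I^A × I^B i → 1/2 A, 1/2 AB.
So P(type AB) = 1/2 per child.
All 4 independent: (1/2)^4 = 1/16.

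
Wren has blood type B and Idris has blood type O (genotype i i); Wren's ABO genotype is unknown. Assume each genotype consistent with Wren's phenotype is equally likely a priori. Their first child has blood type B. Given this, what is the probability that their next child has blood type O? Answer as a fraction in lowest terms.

Possible genotypes: Wren ∈ {I^B I^B, I^B i}; Idris ∈ {i i}.
Weight each parental genotype pair by prior × P(type-B child):
  I^B I^B × i i: posterior weight 2/3; P(next child type O) = 0.
  I^B i × i i: posterior weight 1/3; P(next child type O) = 1/2.
Weighted sum = 1/6.

1/6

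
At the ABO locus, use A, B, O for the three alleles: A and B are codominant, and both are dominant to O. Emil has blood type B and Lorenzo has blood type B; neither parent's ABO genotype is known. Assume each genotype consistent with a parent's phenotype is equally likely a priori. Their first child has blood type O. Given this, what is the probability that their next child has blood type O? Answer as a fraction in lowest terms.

Possible genotypes: Emil ∈ {BB, BO}; Lorenzo ∈ {BB, BO}.
Weight each parental genotype pair by prior × P(type-O child):
  BO × BO: posterior weight 1; P(next child type O) = 1/4.
Weighted sum = 1/4.

1/4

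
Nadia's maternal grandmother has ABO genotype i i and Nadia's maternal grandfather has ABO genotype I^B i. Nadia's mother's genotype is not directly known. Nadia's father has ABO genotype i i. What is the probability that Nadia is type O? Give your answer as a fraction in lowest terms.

Nadia's mother's ABO genotype from i i × I^B i: 1/2 I^B i, 1/2 i i.
Crossing each possibility with the father i i and summing P(type O): 1/2·1/2 + 1/2·1 = 3/4.

3/4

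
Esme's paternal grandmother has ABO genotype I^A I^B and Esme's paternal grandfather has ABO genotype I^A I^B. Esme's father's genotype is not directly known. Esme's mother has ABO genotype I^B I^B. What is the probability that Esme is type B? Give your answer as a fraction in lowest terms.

Esme's father's ABO genotype from I^A I^B × I^A I^B: 1/4 I^A I^A, 1/2 I^A I^B, 1/4 I^B I^B.
Crossing each possibility with the mother I^B I^B and summing P(type B): 1/4·0 + 1/2·1/2 + 1/4·1 = 1/2.

1/2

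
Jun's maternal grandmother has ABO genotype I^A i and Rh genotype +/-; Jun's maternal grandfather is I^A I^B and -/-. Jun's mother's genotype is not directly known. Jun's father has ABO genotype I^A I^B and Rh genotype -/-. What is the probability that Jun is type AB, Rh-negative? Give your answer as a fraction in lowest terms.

Jun's mother's ABO genotype from I^A i × I^A I^B: 1/4 I^A I^A, 1/4 I^A I^B, 1/4 I^A i, 1/4 I^B i.
Crossing each possibility with the father I^A I^B and summing P(type AB): 1/4·1/2 + 1/4·1/2 + 1/4·1/4 + 1/4·1/4 = 3/8.
Similarly for Rh via the mother's Rh distribution: P(Rh-) = 3/4.
Independent loci: 3/8 × 3/4 = 9/32.

9/32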